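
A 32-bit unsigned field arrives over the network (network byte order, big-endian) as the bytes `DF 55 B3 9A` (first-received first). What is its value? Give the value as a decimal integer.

3746935706

In big-endian order the high byte comes first in memory.
The bytes are already most-significant first: 0xDF55B39A.
0xDF55B39A = 3746935706.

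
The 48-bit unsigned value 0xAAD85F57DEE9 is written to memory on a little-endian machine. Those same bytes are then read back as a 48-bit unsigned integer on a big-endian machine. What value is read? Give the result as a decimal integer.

Stored little-endian, the bytes at ascending addresses are E9 DE 57 5F D8 AA.
Read back as big-endian, the last byte is least significant, giving 0xE9DE575FD8AA.
0xE9DE575FD8AA = 257141157910698.

257141157910698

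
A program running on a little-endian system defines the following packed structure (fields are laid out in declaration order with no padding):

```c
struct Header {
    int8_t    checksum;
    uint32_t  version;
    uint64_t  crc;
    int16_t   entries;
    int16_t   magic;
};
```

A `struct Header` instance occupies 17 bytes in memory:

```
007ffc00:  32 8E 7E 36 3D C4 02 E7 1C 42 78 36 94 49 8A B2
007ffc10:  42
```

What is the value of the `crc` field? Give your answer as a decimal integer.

`crc` follows `checksum` (1 B), `version` (4 B), so it starts at offset 1 + 4 = 5 and occupies 8 bytes.
Bytes at offsets 5..12: C4 02 E7 1C 42 78 36 94.
In little-endian order the low byte comes first in memory.
Reassemble most-significant byte first: 94 36 78 42 1C E7 02 C4 → 0x943678421CE702C4.
0x943678421CE702C4 = 10679855791703786180.

10679855791703786180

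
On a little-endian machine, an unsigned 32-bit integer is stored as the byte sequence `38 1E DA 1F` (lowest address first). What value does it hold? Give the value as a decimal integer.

534388280

Little-endian: lowest address holds the least-significant byte.
Reassemble most-significant byte first: 1F DA 1E 38 → 0x1FDA1E38.
0x1FDA1E38 = 534388280.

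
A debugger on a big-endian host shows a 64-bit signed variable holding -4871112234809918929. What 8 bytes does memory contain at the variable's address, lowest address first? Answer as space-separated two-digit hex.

Two's complement of -4871112234809918929 in 64 bits: 4871112234809918929 = 0x4399AAC4F0E785D1; invert → 0xBC66553B0F187A2E; add 1 → 0xBC66553B0F187A2F.
Split into bytes (most-significant first): BC 66 55 3B 0F 18 7A 2F.
Big-endian stores the most-significant byte at the lowest address.
So the memory order matches the most-significant-first order: BC 66 55 3B 0F 18 7A 2F.

BC 66 55 3B 0F 18 7A 2F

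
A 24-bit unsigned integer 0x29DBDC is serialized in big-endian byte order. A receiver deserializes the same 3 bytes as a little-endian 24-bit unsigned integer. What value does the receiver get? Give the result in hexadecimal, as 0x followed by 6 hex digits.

0xDCDB29

Stored big-endian, the bytes at ascending addresses are 29 DB DC.
Read back as little-endian, the first byte is least significant, giving 0xDCDB29.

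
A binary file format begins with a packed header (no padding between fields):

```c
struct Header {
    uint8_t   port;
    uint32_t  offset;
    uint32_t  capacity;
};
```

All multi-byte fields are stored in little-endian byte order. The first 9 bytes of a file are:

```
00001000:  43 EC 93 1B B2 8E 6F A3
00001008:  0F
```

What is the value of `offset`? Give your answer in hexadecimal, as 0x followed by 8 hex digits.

`offset` follows `port` (1 byte), so it starts at byte offset 1 and occupies 4 bytes.
Bytes at offsets 1..4: EC 93 1B B2.
Little-endian stores the least-significant byte at the lowest address.
Reassemble most-significant byte first: B2 1B 93 EC → 0xB21B93EC.

0xB21B93EC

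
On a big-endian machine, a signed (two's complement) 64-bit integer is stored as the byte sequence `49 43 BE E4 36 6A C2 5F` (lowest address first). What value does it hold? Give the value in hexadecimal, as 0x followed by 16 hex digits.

Big-endian: lowest address holds the most-significant byte.
The bytes are already most-significant first: 0x4943BEE4366AC25F.

0x4943BEE4366AC25F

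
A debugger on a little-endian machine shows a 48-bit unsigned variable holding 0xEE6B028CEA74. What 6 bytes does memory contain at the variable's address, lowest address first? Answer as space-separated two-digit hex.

Split into bytes (most-significant first): EE 6B 02 8C EA 74.
Little-endian: lowest address holds the least-significant byte.
So at ascending addresses the bytes are 74 EA 8C 02 6B EE.

74 EA 8C 02 6B EE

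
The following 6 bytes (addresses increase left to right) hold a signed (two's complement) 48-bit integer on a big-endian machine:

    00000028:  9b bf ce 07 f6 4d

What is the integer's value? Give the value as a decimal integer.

-110226879023539

In big-endian order the high byte comes first in memory.
The bytes are already most-significant first: 0x9BBFCE07F64D.
Top bit is set, so as a signed 48-bit value this is 0x9BBFCE07F64D − 2^48 = -110226879023539.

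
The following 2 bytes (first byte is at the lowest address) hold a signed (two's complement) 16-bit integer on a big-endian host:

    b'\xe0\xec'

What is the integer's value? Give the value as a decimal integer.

-7956

In big-endian order the high byte comes first in memory.
The bytes are already most-significant first: 0xE0EC.
Top bit is set, so as a signed 16-bit value this is 0xE0EC − 2^16 = -7956.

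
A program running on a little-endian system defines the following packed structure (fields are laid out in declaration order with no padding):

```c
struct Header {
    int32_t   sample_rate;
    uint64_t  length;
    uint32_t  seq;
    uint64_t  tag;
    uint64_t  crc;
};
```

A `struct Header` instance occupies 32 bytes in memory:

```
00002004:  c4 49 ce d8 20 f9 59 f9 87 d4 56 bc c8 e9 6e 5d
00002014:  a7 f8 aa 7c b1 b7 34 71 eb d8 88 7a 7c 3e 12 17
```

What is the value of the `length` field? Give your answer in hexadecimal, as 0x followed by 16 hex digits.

0xBC56D487F959F920

`length` follows `sample_rate` (4 bytes), so it starts at byte offset 4 and occupies 8 bytes.
Bytes at offsets 4..11: 20 F9 59 F9 87 D4 56 BC.
Little-endian: lowest address holds the least-significant byte.
Reassemble most-significant byte first: BC 56 D4 87 F9 59 F9 20 → 0xBC56D487F959F920.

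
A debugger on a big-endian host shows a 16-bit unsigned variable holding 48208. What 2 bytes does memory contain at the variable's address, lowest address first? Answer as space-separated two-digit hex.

48208 in hexadecimal, padded to 16 bits, is 0xBC50.
Split into bytes (most-significant first): BC 50.
Big-endian stores the most-significant byte at the lowest address.
So the memory order matches the most-significant-first order: BC 50.

BC 50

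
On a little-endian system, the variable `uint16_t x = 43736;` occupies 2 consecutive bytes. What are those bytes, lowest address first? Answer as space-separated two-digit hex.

D8 AA

43736 in hexadecimal, padded to 16 bits, is 0xAAD8.
Split into bytes (most-significant first): AA D8.
In little-endian order the low byte comes first in memory.
So at ascending addresses the bytes are D8 AA.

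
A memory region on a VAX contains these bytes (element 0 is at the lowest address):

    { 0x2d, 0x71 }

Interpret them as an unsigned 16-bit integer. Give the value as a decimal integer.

Little-endian stores the least-significant byte at the lowest address.
Reassemble most-significant byte first: 71 2D → 0x712D.
0x712D = 28973.

28973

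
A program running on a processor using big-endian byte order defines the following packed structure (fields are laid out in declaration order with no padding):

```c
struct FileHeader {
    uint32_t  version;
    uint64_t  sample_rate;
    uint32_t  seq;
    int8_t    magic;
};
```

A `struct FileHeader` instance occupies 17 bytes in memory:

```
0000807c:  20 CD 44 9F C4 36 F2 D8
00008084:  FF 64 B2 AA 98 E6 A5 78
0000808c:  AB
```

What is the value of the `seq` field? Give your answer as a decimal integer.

2565252472

`seq` follows `version` (4 B), `sample_rate` (8 B), so it starts at offset 4 + 8 = 12 and occupies 4 bytes.
Bytes at offsets 12..15: 98 E6 A5 78.
In big-endian order the high byte comes first in memory.
The bytes are already most-significant first: 0x98E6A578.
0x98E6A578 = 2565252472.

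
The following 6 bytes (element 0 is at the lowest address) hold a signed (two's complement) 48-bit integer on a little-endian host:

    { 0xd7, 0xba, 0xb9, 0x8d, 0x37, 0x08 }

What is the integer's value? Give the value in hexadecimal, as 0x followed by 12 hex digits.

0x08378DB9BAD7

In little-endian order the low byte comes first in memory.
Reassemble most-significant byte first: 08 37 8D B9 BA D7 → 0x08378DB9BAD7.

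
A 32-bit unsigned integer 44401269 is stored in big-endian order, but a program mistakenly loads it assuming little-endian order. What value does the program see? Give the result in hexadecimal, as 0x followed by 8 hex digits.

0x7582A502

44401269 in 32-bit hexadecimal is 0x02A58275.
Stored big-endian, the bytes at ascending addresses are 02 A5 82 75.
Read back as little-endian, the first byte is least significant, giving 0x7582A502.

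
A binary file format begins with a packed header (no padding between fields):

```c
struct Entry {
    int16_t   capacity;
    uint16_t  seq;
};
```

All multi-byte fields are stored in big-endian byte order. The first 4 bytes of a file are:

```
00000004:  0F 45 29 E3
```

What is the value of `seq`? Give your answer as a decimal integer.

`seq` follows `capacity` (2 bytes), so it starts at byte offset 2 and occupies 2 bytes.
Bytes at offsets 2..3: 29 E3.
Big-endian stores the most-significant byte at the lowest address.
The bytes are already most-significant first: 0x29E3.
0x29E3 = 10723.

10723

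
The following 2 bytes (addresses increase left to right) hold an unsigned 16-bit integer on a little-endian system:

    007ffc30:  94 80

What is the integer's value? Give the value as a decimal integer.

32916

Little-endian: lowest address holds the least-significant byte.
Reassemble most-significant byte first: 80 94 → 0x8094.
0x8094 = 32916.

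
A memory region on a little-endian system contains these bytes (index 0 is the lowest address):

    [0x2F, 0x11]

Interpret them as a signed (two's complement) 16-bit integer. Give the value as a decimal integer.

4399

In little-endian order the low byte comes first in memory.
Reassemble most-significant byte first: 11 2F → 0x112F.
0x112F = 4399.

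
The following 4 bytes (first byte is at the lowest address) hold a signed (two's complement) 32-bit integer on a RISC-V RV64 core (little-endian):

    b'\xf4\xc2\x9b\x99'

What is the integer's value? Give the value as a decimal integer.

-1717845260

Little-endian: lowest address holds the least-significant byte.
Reassemble most-significant byte first: 99 9B C2 F4 → 0x999BC2F4.
Top bit is set, so as a signed 32-bit value this is 0x999BC2F4 − 2^32 = -1717845260.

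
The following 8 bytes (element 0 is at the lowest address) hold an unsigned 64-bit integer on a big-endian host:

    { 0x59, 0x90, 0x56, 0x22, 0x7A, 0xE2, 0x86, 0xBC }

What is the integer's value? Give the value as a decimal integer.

In big-endian order the high byte comes first in memory.
The bytes are already most-significant first: 0x599056227AE286BC.
0x599056227AE286BC = 6453752972112463548.

6453752972112463548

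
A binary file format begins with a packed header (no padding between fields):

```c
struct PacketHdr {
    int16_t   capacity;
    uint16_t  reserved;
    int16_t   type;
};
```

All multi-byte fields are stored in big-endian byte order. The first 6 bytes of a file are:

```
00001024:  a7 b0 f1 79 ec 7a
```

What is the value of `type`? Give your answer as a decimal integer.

-4998

`type` follows `capacity` (2 B), `reserved` (2 B), so it starts at offset 2 + 2 = 4 and occupies 2 bytes.
Bytes at offsets 4..5: EC 7A.
Big-endian: lowest address holds the most-significant byte.
The bytes are already most-significant first: 0xEC7A.
Top bit is set, so as a signed 16-bit value this is 0xEC7A − 2^16 = -4998.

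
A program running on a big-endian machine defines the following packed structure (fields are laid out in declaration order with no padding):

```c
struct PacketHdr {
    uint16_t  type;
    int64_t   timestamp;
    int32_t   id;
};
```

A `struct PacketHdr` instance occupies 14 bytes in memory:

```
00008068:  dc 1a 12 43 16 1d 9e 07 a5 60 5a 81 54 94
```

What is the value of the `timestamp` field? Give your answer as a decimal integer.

`timestamp` follows `type` (2 bytes), so it starts at byte offset 2 and occupies 8 bytes.
Bytes at offsets 2..9: 12 43 16 1D 9E 07 A5 60.
Big-endian: lowest address holds the most-significant byte.
The bytes are already most-significant first: 0x1243161D9E07A560.
0x1243161D9E07A560 = 1315919832583480672.

1315919832583480672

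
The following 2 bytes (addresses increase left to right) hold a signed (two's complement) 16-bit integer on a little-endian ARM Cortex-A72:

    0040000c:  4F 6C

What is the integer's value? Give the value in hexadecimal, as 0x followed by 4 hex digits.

0x6C4F

Little-endian: lowest address holds the least-significant byte.
Reassemble most-significant byte first: 6C 4F → 0x6C4F.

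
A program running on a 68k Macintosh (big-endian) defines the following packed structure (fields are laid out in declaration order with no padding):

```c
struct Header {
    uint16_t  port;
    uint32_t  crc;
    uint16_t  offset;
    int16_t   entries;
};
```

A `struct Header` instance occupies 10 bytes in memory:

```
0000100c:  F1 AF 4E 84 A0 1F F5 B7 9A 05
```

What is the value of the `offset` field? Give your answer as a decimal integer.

`offset` follows `port` (2 B), `crc` (4 B), so it starts at offset 2 + 4 = 6 and occupies 2 bytes.
Bytes at offsets 6..7: F5 B7.
Big-endian: lowest address holds the most-significant byte.
The bytes are already most-significant first: 0xF5B7.
0xF5B7 = 62903.

62903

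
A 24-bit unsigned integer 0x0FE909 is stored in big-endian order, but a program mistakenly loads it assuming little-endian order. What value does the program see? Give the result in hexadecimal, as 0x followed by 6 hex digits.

Stored big-endian, the bytes at ascending addresses are 0F E9 09.
Read back as little-endian, the first byte is least significant, giving 0x09E90F.

0x09E90F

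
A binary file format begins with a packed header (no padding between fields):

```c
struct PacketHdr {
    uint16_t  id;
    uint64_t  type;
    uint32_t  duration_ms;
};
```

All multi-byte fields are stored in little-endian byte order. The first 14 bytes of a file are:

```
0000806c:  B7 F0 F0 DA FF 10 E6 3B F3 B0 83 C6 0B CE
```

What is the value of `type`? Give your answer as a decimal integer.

12750600829329726192

`type` follows `id` (2 bytes), so it starts at byte offset 2 and occupies 8 bytes.
Bytes at offsets 2..9: F0 DA FF 10 E6 3B F3 B0.
In little-endian order the low byte comes first in memory.
Reassemble most-significant byte first: B0 F3 3B E6 10 FF DA F0 → 0xB0F33BE610FFDAF0.
0xB0F33BE610FFDAF0 = 12750600829329726192.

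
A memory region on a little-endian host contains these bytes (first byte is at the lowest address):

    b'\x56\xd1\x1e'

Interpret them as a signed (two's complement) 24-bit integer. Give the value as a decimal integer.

Little-endian stores the least-significant byte at the lowest address.
Reassemble most-significant byte first: 1E D1 56 → 0x1ED156.
0x1ED156 = 2019670.

2019670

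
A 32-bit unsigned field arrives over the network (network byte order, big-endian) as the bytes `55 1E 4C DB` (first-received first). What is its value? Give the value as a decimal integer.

1428049115

Big-endian: lowest address holds the most-significant byte.
The bytes are already most-significant first: 0x551E4CDB.
0x551E4CDB = 1428049115.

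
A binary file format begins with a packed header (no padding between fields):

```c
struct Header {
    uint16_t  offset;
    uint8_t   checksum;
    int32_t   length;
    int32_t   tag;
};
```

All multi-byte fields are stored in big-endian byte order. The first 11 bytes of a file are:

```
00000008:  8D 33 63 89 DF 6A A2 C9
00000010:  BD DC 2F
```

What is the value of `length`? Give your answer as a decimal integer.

-1981846878

`length` follows `offset` (2 B), `checksum` (1 B), so it starts at offset 2 + 1 = 3 and occupies 4 bytes.
Bytes at offsets 3..6: 89 DF 6A A2.
Big-endian stores the most-significant byte at the lowest address.
The bytes are already most-significant first: 0x89DF6AA2.
Top bit is set, so as a signed 32-bit value this is 0x89DF6AA2 − 2^32 = -1981846878.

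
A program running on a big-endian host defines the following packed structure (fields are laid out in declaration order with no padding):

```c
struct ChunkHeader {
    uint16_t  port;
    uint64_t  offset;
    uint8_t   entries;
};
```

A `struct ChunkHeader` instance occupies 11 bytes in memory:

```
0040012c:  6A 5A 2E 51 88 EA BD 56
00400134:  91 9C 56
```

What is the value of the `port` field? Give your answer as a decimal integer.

27226

`port` is the first field, at byte offset 0, occupying 2 bytes.
Bytes at offsets 0..1: 6A 5A.
Big-endian: lowest address holds the most-significant byte.
The bytes are already most-significant first: 0x6A5A.
0x6A5A = 27226.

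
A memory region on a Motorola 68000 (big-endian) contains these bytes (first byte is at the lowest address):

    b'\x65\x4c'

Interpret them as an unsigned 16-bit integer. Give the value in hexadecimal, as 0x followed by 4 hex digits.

0x654C

Big-endian stores the most-significant byte at the lowest address.
The bytes are already most-significant first: 0x654C.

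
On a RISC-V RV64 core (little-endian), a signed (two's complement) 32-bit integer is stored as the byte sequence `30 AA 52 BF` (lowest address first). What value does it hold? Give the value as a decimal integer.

Little-endian stores the least-significant byte at the lowest address.
Reassemble most-significant byte first: BF 52 AA 30 → 0xBF52AA30.
Top bit is set, so as a signed 32-bit value this is 0xBF52AA30 − 2^32 = -1085101520.

-1085101520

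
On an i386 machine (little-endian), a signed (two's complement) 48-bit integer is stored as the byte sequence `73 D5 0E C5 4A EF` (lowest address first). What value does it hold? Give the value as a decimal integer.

In little-endian order the low byte comes first in memory.
Reassemble most-significant byte first: EF 4A C5 0E D5 73 → 0xEF4AC50ED573.
Top bit is set, so as a signed 48-bit value this is 0xEF4AC50ED573 − 2^48 = -18370564008589.

-18370564008589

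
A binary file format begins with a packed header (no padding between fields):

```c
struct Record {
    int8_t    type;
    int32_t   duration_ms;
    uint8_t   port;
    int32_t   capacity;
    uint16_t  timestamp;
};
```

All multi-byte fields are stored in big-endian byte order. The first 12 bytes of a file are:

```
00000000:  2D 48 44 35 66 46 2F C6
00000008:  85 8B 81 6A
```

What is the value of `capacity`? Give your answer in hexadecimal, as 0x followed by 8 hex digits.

`capacity` follows `type` (1 B), `duration_ms` (4 B), `port` (1 B), so it starts at offset 1 + 4 + 1 = 6 and occupies 4 bytes.
Bytes at offsets 6..9: 2F C6 85 8B.
In big-endian order the high byte comes first in memory.
The bytes are already most-significant first: 0x2FC6858B.

0x2FC6858B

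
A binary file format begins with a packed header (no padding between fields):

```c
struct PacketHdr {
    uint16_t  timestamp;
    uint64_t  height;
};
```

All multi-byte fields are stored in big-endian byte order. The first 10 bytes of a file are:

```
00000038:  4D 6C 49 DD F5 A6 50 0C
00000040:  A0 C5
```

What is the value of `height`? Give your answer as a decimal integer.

`height` follows `timestamp` (2 bytes), so it starts at byte offset 2 and occupies 8 bytes.
Bytes at offsets 2..9: 49 DD F5 A6 50 0C A0 C5.
In big-endian order the high byte comes first in memory.
The bytes are already most-significant first: 0x49DDF5A6500CA0C5.
0x49DDF5A6500CA0C5 = 5322680429278175429.

5322680429278175429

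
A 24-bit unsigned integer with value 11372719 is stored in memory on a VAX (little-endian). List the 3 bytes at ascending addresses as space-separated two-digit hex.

11372719 in hexadecimal, padded to 24 bits, is 0xAD88AF.
Split into bytes (most-significant first): AD 88 AF.
Little-endian: lowest address holds the least-significant byte.
So at ascending addresses the bytes are AF 88 AD.

AF 88 AD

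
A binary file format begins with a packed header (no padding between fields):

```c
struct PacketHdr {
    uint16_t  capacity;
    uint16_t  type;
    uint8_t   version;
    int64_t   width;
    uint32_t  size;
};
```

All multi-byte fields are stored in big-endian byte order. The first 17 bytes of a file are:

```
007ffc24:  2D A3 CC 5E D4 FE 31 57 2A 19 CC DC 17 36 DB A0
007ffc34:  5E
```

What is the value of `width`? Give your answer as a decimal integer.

-130227075883934697

`width` follows `capacity` (2 B), `type` (2 B), `version` (1 B), so it starts at offset 2 + 2 + 1 = 5 and occupies 8 bytes.
Bytes at offsets 5..12: FE 31 57 2A 19 CC DC 17.
Big-endian: lowest address holds the most-significant byte.
The bytes are already most-significant first: 0xFE31572A19CCDC17.
Top bit is set, so as a signed 64-bit value this is 0xFE31572A19CCDC17 − 2^64 = -130227075883934697.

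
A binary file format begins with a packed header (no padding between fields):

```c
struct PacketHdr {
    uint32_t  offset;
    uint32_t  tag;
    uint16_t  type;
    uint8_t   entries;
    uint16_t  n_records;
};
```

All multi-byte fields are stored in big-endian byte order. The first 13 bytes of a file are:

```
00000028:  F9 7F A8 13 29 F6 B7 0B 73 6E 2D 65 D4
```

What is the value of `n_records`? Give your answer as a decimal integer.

`n_records` follows `offset` (4 B), `tag` (4 B), `type` (2 B), `entries` (1 B), so it starts at offset 4 + 4 + 2 + 1 = 11 and occupies 2 bytes.
Bytes at offsets 11..12: 65 D4.
Big-endian stores the most-significant byte at the lowest address.
The bytes are already most-significant first: 0x65D4.
0x65D4 = 26068.

26068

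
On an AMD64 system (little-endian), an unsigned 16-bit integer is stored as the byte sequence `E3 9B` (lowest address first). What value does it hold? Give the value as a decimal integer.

39907

Little-endian stores the least-significant byte at the lowest address.
Reassemble most-significant byte first: 9B E3 → 0x9BE3.
0x9BE3 = 39907.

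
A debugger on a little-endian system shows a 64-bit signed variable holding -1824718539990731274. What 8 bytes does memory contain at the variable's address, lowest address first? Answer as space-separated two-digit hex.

Two's complement of -1824718539990731274 in 64 bits: 1824718539990731274 = 0x1952B3D827378A0A; invert → 0xE6AD4C27D8C875F5; add 1 → 0xE6AD4C27D8C875F6.
Split into bytes (most-significant first): E6 AD 4C 27 D8 C8 75 F6.
Little-endian stores the least-significant byte at the lowest address.
So at ascending addresses the bytes are F6 75 C8 D8 27 4C AD E6.

F6 75 C8 D8 27 4C AD E6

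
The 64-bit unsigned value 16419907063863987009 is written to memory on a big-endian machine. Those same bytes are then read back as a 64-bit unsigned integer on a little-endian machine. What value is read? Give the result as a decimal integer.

16419907063863987009 in 64-bit hexadecimal is 0xE3DF3A7A6A8A4B41.
Stored big-endian, the bytes at ascending addresses are E3 DF 3A 7A 6A 8A 4B 41.
Read back as little-endian, the first byte is least significant, giving 0x414B8A6A7A3ADFE3.
0x414B8A6A7A3ADFE3 = 4705006425640460259.

4705006425640460259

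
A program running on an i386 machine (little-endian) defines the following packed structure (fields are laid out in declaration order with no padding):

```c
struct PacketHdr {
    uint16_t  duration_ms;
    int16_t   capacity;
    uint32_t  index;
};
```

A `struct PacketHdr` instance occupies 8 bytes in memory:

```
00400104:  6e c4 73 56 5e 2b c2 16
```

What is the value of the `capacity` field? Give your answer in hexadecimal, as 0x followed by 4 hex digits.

`capacity` follows `duration_ms` (2 bytes), so it starts at byte offset 2 and occupies 2 bytes.
Bytes at offsets 2..3: 73 56.
In little-endian order the low byte comes first in memory.
Reassemble most-significant byte first: 56 73 → 0x5673.

0x5673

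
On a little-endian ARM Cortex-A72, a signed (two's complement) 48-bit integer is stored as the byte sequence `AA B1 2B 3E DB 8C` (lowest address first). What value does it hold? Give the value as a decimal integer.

-126601707933270

In little-endian order the low byte comes first in memory.
Reassemble most-significant byte first: 8C DB 3E 2B B1 AA → 0x8CDB3E2BB1AA.
Top bit is set, so as a signed 48-bit value this is 0x8CDB3E2BB1AA − 2^48 = -126601707933270.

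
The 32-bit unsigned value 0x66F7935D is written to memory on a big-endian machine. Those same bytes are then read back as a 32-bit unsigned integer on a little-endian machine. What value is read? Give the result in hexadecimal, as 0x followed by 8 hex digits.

0x5D93F766

Stored big-endian, the bytes at ascending addresses are 66 F7 93 5D.
Read back as little-endian, the first byte is least significant, giving 0x5D93F766.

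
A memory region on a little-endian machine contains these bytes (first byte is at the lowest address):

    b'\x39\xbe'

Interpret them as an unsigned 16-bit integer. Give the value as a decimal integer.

Little-endian: lowest address holds the least-significant byte.
Reassemble most-significant byte first: BE 39 → 0xBE39.
0xBE39 = 48697.

48697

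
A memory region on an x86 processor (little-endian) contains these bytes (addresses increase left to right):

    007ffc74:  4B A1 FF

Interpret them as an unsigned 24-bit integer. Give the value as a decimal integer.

16752971

In little-endian order the low byte comes first in memory.
Reassemble most-significant byte first: FF A1 4B → 0xFFA14B.
0xFFA14B = 16752971.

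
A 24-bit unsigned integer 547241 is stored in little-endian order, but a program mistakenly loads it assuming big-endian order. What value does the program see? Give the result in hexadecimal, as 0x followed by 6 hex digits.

547241 in 24-bit hexadecimal is 0x0859A9.
Stored little-endian, the bytes at ascending addresses are A9 59 08.
Read back as big-endian, the last byte is least significant, giving 0xA95908.

0xA95908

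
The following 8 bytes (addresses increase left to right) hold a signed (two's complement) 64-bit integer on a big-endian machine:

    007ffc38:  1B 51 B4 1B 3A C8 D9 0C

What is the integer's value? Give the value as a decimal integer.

1968552541180975372

In big-endian order the high byte comes first in memory.
The bytes are already most-significant first: 0x1B51B41B3AC8D90C.
0x1B51B41B3AC8D90C = 1968552541180975372.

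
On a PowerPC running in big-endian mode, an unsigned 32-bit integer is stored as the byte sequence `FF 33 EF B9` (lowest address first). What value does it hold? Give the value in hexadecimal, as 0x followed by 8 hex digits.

0xFF33EFB9

Big-endian stores the most-significant byte at the lowest address.
The bytes are already most-significant first: 0xFF33EFB9.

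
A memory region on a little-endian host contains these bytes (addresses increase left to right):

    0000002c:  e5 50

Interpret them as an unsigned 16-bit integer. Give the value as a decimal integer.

In little-endian order the low byte comes first in memory.
Reassemble most-significant byte first: 50 E5 → 0x50E5.
0x50E5 = 20709.

20709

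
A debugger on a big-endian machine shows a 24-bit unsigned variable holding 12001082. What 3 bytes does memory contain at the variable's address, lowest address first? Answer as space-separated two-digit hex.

B7 1F 3A

12001082 in hexadecimal, padded to 24 bits, is 0xB71F3A.
Split into bytes (most-significant first): B7 1F 3A.
Big-endian: lowest address holds the most-significant byte.
So the memory order matches the most-significant-first order: B7 1F 3A.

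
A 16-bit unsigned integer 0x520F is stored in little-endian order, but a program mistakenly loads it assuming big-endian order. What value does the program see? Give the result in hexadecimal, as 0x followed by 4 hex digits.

0x0F52

Stored little-endian, the bytes at ascending addresses are 0F 52.
Read back as big-endian, the last byte is least significant, giving 0x0F52.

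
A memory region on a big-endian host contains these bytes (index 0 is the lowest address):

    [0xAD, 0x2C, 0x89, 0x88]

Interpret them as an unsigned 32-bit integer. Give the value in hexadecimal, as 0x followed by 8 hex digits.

In big-endian order the high byte comes first in memory.
The bytes are already most-significant first: 0xAD2C8988.

0xAD2C8988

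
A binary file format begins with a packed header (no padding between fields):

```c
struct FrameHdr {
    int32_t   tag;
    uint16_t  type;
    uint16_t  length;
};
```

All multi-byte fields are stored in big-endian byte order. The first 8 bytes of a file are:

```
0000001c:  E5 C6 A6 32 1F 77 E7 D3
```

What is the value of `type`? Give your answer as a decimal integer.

8055

`type` follows `tag` (4 bytes), so it starts at byte offset 4 and occupies 2 bytes.
Bytes at offsets 4..5: 1F 77.
In big-endian order the high byte comes first in memory.
The bytes are already most-significant first: 0x1F77.
0x1F77 = 8055.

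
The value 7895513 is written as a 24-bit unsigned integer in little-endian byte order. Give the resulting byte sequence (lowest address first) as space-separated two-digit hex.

7895513 in hexadecimal, padded to 24 bits, is 0x7879D9.
Split into bytes (most-significant first): 78 79 D9.
In little-endian order the low byte comes first in memory.
So at ascending addresses the bytes are D9 79 78.

D9 79 78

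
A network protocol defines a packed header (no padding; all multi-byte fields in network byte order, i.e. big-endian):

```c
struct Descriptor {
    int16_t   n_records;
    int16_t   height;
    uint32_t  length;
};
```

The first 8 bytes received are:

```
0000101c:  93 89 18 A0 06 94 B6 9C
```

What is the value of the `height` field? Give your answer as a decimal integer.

6304

`height` follows `n_records` (2 bytes), so it starts at byte offset 2 and occupies 2 bytes.
Bytes at offsets 2..3: 18 A0.
Big-endian stores the most-significant byte at the lowest address.
The bytes are already most-significant first: 0x18A0.
0x18A0 = 6304.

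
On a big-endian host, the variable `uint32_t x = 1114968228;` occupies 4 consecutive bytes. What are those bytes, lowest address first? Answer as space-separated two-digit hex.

42 75 10 A4

1114968228 in hexadecimal, padded to 32 bits, is 0x427510A4.
Split into bytes (most-significant first): 42 75 10 A4.
Big-endian: lowest address holds the most-significant byte.
So the memory order matches the most-significant-first order: 42 75 10 A4.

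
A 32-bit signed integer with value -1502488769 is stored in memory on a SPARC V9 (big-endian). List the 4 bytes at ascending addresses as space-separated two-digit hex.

Two's complement of -1502488769 in 32 bits: 1502488769 = 0x598E28C1; invert → 0xA671D73E; add 1 → 0xA671D73F.
Split into bytes (most-significant first): A6 71 D7 3F.
In big-endian order the high byte comes first in memory.
So the memory order matches the most-significant-first order: A6 71 D7 3F.

A6 71 D7 3F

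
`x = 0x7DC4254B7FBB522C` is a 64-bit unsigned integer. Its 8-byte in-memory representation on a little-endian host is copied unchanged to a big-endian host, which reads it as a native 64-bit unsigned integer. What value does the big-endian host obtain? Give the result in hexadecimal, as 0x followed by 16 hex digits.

0x2C52BB7F4B25C47D

Stored little-endian, the bytes at ascending addresses are 2C 52 BB 7F 4B 25 C4 7D.
Read back as big-endian, the last byte is least significant, giving 0x2C52BB7F4B25C47D.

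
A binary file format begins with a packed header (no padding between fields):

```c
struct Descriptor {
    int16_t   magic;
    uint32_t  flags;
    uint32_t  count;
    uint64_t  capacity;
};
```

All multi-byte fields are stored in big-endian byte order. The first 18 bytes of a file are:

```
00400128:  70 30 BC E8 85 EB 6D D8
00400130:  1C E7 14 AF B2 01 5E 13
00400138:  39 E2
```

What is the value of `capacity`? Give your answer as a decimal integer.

1490605720625953250

`capacity` follows `magic` (2 B), `flags` (4 B), `count` (4 B), so it starts at offset 2 + 4 + 4 = 10 and occupies 8 bytes.
Bytes at offsets 10..17: 14 AF B2 01 5E 13 39 E2.
Big-endian stores the most-significant byte at the lowest address.
The bytes are already most-significant first: 0x14AFB2015E1339E2.
0x14AFB2015E1339E2 = 1490605720625953250.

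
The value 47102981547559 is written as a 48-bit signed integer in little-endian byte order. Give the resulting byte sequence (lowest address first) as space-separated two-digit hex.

27 A6 7B 04 D7 2A

47102981547559 in hexadecimal, padded to 48 bits, is 0x2AD7047BA627.
Split into bytes (most-significant first): 2A D7 04 7B A6 27.
In little-endian order the low byte comes first in memory.
So at ascending addresses the bytes are 27 A6 7B 04 D7 2A.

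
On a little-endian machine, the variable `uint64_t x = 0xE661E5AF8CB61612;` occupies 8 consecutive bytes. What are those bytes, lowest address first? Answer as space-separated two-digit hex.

Split into bytes (most-significant first): E6 61 E5 AF 8C B6 16 12.
Little-endian: lowest address holds the least-significant byte.
So at ascending addresses the bytes are 12 16 B6 8C AF E5 61 E6.

12 16 B6 8C AF E5 61 E6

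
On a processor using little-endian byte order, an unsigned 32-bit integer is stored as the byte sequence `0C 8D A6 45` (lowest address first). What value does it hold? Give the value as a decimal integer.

Little-endian stores the least-significant byte at the lowest address.
Reassemble most-significant byte first: 45 A6 8D 0C → 0x45A68D0C.
0x45A68D0C = 1168542988.

1168542988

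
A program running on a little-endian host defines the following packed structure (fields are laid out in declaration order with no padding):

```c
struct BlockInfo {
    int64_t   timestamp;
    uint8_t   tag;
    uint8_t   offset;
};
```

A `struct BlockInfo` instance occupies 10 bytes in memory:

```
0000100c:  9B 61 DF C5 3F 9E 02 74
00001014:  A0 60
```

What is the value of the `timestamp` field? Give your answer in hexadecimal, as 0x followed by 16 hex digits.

`timestamp` is the first field, at byte offset 0, occupying 8 bytes.
Bytes at offsets 0..7: 9B 61 DF C5 3F 9E 02 74.
Little-endian: lowest address holds the least-significant byte.
Reassemble most-significant byte first: 74 02 9E 3F C5 DF 61 9B → 0x74029E3FC5DF619B.

0x74029E3FC5DF619B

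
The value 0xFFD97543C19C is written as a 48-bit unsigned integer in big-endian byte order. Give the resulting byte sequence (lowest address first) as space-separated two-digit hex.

FF D9 75 43 C1 9C

Split into bytes (most-significant first): FF D9 75 43 C1 9C.
In big-endian order the high byte comes first in memory.
So the memory order matches the most-significant-first order: FF D9 75 43 C1 9C.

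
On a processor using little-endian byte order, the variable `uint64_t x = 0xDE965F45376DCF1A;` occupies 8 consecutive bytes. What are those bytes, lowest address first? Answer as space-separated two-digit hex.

Split into bytes (most-significant first): DE 96 5F 45 37 6D CF 1A.
In little-endian order the low byte comes first in memory.
So at ascending addresses the bytes are 1A CF 6D 37 45 5F 96 DE.

1A CF 6D 37 45 5F 96 DE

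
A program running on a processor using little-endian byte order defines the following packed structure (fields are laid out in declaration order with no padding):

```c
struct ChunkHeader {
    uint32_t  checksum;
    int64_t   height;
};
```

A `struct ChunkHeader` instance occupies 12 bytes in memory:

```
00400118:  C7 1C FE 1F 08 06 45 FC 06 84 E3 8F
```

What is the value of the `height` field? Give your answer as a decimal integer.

-8078468141035485688

`height` follows `checksum` (4 bytes), so it starts at byte offset 4 and occupies 8 bytes.
Bytes at offsets 4..11: 08 06 45 FC 06 84 E3 8F.
Little-endian: lowest address holds the least-significant byte.
Reassemble most-significant byte first: 8F E3 84 06 FC 45 06 08 → 0x8FE38406FC450608.
Top bit is set, so as a signed 64-bit value this is 0x8FE38406FC450608 − 2^64 = -8078468141035485688.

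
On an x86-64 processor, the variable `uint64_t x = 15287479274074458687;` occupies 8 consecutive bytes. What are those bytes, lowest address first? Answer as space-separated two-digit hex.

3F CA 5A 3A 67 09 28 D4

15287479274074458687 in hexadecimal, padded to 64 bits, is 0xD42809673A5ACA3F.
Split into bytes (most-significant first): D4 28 09 67 3A 5A CA 3F.
Little-endian: lowest address holds the least-significant byte.
So at ascending addresses the bytes are 3F CA 5A 3A 67 09 28 D4.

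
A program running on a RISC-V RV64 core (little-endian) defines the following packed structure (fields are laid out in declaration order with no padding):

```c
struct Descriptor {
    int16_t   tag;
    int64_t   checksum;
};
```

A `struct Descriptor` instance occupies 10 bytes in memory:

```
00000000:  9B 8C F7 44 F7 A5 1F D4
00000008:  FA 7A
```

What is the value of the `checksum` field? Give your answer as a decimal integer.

`checksum` follows `tag` (2 bytes), so it starts at byte offset 2 and occupies 8 bytes.
Bytes at offsets 2..9: F7 44 F7 A5 1F D4 FA 7A.
Little-endian stores the least-significant byte at the lowest address.
Reassemble most-significant byte first: 7A FA D4 1F A5 F7 44 F7 → 0x7AFAD41FA5F744F7.
0x7AFAD41FA5F744F7 = 8861628449198392567.

8861628449198392567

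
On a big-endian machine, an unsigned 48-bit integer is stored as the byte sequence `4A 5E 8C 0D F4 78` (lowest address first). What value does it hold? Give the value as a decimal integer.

81769937106040

Big-endian stores the most-significant byte at the lowest address.
The bytes are already most-significant first: 0x4A5E8C0DF478.
0x4A5E8C0DF478 = 81769937106040.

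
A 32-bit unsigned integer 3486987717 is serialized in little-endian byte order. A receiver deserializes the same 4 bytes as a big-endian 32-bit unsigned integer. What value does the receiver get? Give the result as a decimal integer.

3308640207

3486987717 in 32-bit hexadecimal is 0xCFD735C5.
Stored little-endian, the bytes at ascending addresses are C5 35 D7 CF.
Read back as big-endian, the last byte is least significant, giving 0xC535D7CF.
0xC535D7CF = 3308640207.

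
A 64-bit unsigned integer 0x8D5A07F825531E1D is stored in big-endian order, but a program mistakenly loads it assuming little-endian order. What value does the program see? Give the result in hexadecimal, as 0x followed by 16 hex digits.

Stored big-endian, the bytes at ascending addresses are 8D 5A 07 F8 25 53 1E 1D.
Read back as little-endian, the first byte is least significant, giving 0x1D1E5325F8075A8D.

0x1D1E5325F8075A8D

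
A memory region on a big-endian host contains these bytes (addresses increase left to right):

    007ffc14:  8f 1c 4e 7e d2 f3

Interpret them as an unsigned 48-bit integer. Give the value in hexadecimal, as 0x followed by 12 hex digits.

In big-endian order the high byte comes first in memory.
The bytes are already most-significant first: 0x8F1C4E7ED2F3.

0x8F1C4E7ED2F3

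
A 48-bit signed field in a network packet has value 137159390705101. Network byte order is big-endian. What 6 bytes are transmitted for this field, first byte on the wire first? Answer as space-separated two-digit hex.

137159390705101 in hexadecimal, padded to 48 bits, is 0x7CBEE8C2B5CD.
Split into bytes (most-significant first): 7C BE E8 C2 B5 CD.
In big-endian order the high byte comes first in memory.
So the memory order matches the most-significant-first order: 7C BE E8 C2 B5 CD.

7C BE E8 C2 B5 CD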